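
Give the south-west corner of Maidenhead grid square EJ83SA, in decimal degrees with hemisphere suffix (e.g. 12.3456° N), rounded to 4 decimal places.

3.0000° N, 82.5000° W

Field E=4, J=9: +4·20° lon, +9·10° lat → SW at lon -100°, lat 0°.
Square 8, 3: +8·2° lon, +3·1° lat → SW at lon -84°, lat 3°.
Subsquare s=18, a=0: +18·0.0833333° lon, +0·0.0416667° lat → SW at lon -82.5°, lat 3°.
latitude 3.0000° N, longitude 82.5000° W.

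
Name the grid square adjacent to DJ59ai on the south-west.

Longitude subsquare a = 0; −1 → -1, wraps to 23 = x, carry into square.
Longitude square 5; −1 → 4.
Latitude subsquare i = 8; −1 → 7 = h.

DJ49xh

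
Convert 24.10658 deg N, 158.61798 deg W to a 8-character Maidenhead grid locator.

Add 180° to longitude and 90° to latitude: 21.38202, 114.10658.
Field: 21.38202/20 → 1 → B, 114.10658/10 → 11 → L; chars BL.
Square: 1.38202/2 → 0, 4.10658/1 → 4; chars 04.
Subsquare: 1.38202/0.0833333 → 16 → q, 0.10658/0.0416667 → 2 → c; chars qc.
Extended square: 0.04869/0.00833333 → 5, 0.02325/0.00416667 → 5; chars 55.

BL04qc55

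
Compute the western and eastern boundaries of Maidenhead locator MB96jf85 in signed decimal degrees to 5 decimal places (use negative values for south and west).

78.81667, 78.82500

Field M=12, B=1: +12·20° lon, +1·10° lat → SW at lon 60°, lat -80°.
Square 9, 6: +9·2° lon, +6·1° lat → SW at lon 78°, lat -74°.
Subsquare j=9, f=5: +9·0.0833333° lon, +5·0.0416667° lat → SW at lon 78.75°, lat -73.7917°.
Extended square 8, 5: +8·0.00833333° lon, +5·0.00416667° lat → SW at lon 78.8167°, lat -73.7708°.
Cell spans 0.00833333° lon × 0.00416667° lat.
west 78.81667, east 78.82500.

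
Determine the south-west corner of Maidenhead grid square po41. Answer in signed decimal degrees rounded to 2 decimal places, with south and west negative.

Field P=15, O=14: +15·20° lon, +14·10° lat → SW at lon 120°, lat 50°.
Square 4, 1: +4·2° lon, +1·1° lat → SW at lon 128°, lat 51°.
latitude 51.00, longitude 128.00.

51.00, 128.00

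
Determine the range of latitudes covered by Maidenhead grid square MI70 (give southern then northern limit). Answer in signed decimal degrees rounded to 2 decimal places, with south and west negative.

Field M=12, I=8: +12·20° lon, +8·10° lat → SW at lon 60°, lat -10°.
Square 7, 0: +7·2° lon, +0·1° lat → SW at lon 74°, lat -10°.
Cell spans 2° lon × 1° lat.
south -10.00, north -9.00.

-10.00, -9.00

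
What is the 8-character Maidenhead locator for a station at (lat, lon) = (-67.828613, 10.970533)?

JC52le61

Shift to the Maidenhead origin (180°W, 90°S): lon 190.97053, lat 22.17139.
Field (20°×10°, letters A–R): lon ⌊190.97053/20⌋ = 9 → J; lat ⌊22.17139/10⌋ = 2 → C.
Square (2°×1°, digits 0–9): lon ⌊10.97053/2⌋ = 5; lat ⌊2.17139/1⌋ = 2.
Subsquare (5′×2.5′, letters a–x): lon ⌊0.97053/0.0833333⌋ = 11 → l; lat ⌊0.17139/0.0416667⌋ = 4 → e.
Extended square (30″×15″, digits 0–9): lon ⌊0.05387/0.00833333⌋ = 6; lat ⌊0.00472/0.00416667⌋ = 1.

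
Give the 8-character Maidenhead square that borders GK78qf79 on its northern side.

GK78qg70

Latitude extended square 9; +1 → 10, wraps to 0, carry into subsquare.
Latitude subsquare f = 5; +1 → 6 = g.
The longitude characters are unchanged.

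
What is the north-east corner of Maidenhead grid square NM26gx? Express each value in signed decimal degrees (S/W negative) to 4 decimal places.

Field N=13, M=12: +13·20° lon, +12·10° lat → SW at lon 80°, lat 30°.
Square 2, 6: +2·2° lon, +6·1° lat → SW at lon 84°, lat 36°.
Subsquare g=6, x=23: +6·0.0833333° lon, +23·0.0416667° lat → SW at lon 84.5°, lat 36.9583°.
Cell spans 0.0833333° lon × 0.0416667° lat. NE corner is SW corner plus one full cell.
latitude 37.0000, longitude 84.5833.

37.0000, 84.5833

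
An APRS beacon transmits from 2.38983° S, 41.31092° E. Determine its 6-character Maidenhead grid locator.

Offset from 180°W / 90°S: lon 221.3109°, lat 87.6102°.
Field: lon ⌊221.3109/20⌋ = 11 → L; lat ⌊87.6102/10⌋ = 8 → I.
Square: lon ⌊1.3109/2⌋ = 0; lat ⌊7.6102/1⌋ = 7.
Subsquare: lon ⌊1.3109/0.0833333⌋ = 15 → p; lat ⌊0.6102/0.0416667⌋ = 14 → o.

LI07po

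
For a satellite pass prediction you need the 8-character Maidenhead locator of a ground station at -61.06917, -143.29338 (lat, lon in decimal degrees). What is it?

Shift to the Maidenhead origin (180°W, 90°S): lon 36.70662, lat 28.93083.
Field (20°×10°, letters A–R): lon ⌊36.70662/20⌋ = 1 → B; lat ⌊28.93083/10⌋ = 2 → C.
Square (2°×1°, digits 0–9): lon ⌊16.70662/2⌋ = 8; lat ⌊8.93083/1⌋ = 8.
Subsquare (5′×2.5′, letters a–x): lon ⌊0.70662/0.0833333⌋ = 8 → i; lat ⌊0.93083/0.0416667⌋ = 22 → w.
Extended square (30″×15″, digits 0–9): lon ⌊0.03995/0.00833333⌋ = 4; lat ⌊0.01416/0.00416667⌋ = 3.

BC88iw43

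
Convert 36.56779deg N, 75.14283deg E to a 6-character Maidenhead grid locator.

MM76nn

Offset from 180°W / 90°S: lon 255.1428°, lat 126.5678°.
Field: 255.1428/20 → 12 → M, 126.5678/10 → 12 → M; chars MM.
Square: 15.1428/2 → 7, 6.5678/1 → 6; chars 76.
Subsquare: 1.1428/0.0833333 → 13 → n, 0.5678/0.0416667 → 13 → n; chars nn.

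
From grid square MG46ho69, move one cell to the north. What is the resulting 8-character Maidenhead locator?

MG46hp60

Latitude extended square 9; +1 → 10, wraps to 0, carry into subsquare.
Latitude subsquare o = 14; +1 → 15 = p.
The longitude characters are unchanged.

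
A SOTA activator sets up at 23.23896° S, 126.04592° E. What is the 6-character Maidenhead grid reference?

PG36as

Shift to the Maidenhead origin (180°W, 90°S): lon 306.0459, lat 66.7610.
Field: 306.0459/20 → 15 → P, 66.7610/10 → 6 → G; chars PG.
Square: 6.0459/2 → 3, 6.7610/1 → 6; chars 36.
Subsquare: 0.0459/0.0833333 → 0 → a, 0.7610/0.0416667 → 18 → s; chars as.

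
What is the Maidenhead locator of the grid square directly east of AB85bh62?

Longitude extended square 6; +1 → 7.
The latitude characters are unchanged.

AB85bh72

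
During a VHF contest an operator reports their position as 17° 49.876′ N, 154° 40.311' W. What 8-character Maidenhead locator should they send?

BK27pt99

Add 180° to longitude and 90° to latitude: 25.32815, 107.83127.
Field: 25.32815/20 → 1 → B, 107.83127/10 → 10 → K; chars BK.
Square: 5.32815/2 → 2, 7.83127/1 → 7; chars 27.
Subsquare: 1.32815/0.0833333 → 15 → p, 0.83127/0.0416667 → 19 → t; chars pt.
Extended square: 0.07815/0.00833333 → 9, 0.03960/0.00416667 → 9; chars 99.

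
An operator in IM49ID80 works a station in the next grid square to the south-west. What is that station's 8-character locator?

IM49ic79

Longitude extended square 8; −1 → 7.
Latitude extended square 0; −1 → -1, wraps to 9, carry into subsquare.
Latitude subsquare d = 3; −1 → 2 = c.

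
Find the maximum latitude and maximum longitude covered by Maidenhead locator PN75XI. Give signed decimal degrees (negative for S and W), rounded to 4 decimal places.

Field P=15, N=13: +15·20° lon, +13·10° lat → SW at lon 120°, lat 40°.
Square 7, 5: +7·2° lon, +5·1° lat → SW at lon 134°, lat 45°.
Subsquare x=23, i=8: +23·0.0833333° lon, +8·0.0416667° lat → SW at lon 135.917°, lat 45.3333°.
Cell spans 0.0833333° lon × 0.0416667° lat. NE corner is SW corner plus one full cell.
latitude 45.3750, longitude 136.0000.

45.3750, 136.0000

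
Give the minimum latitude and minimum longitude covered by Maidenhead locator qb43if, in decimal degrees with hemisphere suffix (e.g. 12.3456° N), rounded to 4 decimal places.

Field Q=16, B=1: +16·20° lon, +1·10° lat → SW at lon 140°, lat -80°.
Square 4, 3: +4·2° lon, +3·1° lat → SW at lon 148°, lat -77°.
Subsquare i=8, f=5: +8·0.0833333° lon, +5·0.0416667° lat → SW at lon 148.667°, lat -76.7917°.
latitude 76.7917° S, longitude 148.6667° E.

76.7917° S, 148.6667° E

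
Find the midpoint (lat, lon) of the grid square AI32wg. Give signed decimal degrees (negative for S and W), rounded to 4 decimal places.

Field A=0, I=8: +0·20° lon, +8·10° lat → SW at lon -180°, lat -10°.
Square 3, 2: +3·2° lon, +2·1° lat → SW at lon -174°, lat -8°.
Subsquare w=22, g=6: +22·0.0833333° lon, +6·0.0416667° lat → SW at lon -172.167°, lat -7.75°.
Cell spans 0.0833333° lon × 0.0416667° lat. Centre is SW corner plus half of each.
latitude -7.7292, longitude -172.1250.

-7.7292, -172.1250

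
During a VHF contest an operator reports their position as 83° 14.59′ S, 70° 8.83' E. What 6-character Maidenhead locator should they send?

Offset from 180°W / 90°S: lon 250.1472°, lat 6.7568°.
Field: lon ⌊250.1472/20⌋ = 12 → M; lat ⌊6.7568/10⌋ = 0 → A.
Square: lon ⌊10.1472/2⌋ = 5; lat ⌊6.7568/1⌋ = 6.
Subsquare: lon ⌊0.1472/0.0833333⌋ = 1 → b; lat ⌊0.7568/0.0416667⌋ = 18 → s.

MA56bs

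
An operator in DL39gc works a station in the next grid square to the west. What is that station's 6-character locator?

DL39fc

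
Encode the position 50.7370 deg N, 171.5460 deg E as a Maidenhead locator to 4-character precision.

Offset from 180°W / 90°S: lon 351.55°, lat 140.74°.
Field: lon ⌊351.55/20⌋ = 17 → R; lat ⌊140.74/10⌋ = 14 → O.
Square: lon ⌊11.55/2⌋ = 5; lat ⌊0.74/1⌋ = 0.

RO50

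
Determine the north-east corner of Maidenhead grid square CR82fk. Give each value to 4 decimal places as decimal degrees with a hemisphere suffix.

82.4583° N, 123.5000° W

Field C=2, R=17: +2·20° lon, +17·10° lat → SW at lon -140°, lat 80°.
Square 8, 2: +8·2° lon, +2·1° lat → SW at lon -124°, lat 82°.
Subsquare f=5, k=10: +5·0.0833333° lon, +10·0.0416667° lat → SW at lon -123.583°, lat 82.4167°.
Cell spans 0.0833333° lon × 0.0416667° lat. NE corner is SW corner plus one full cell.
latitude 82.4583° N, longitude 123.5000° W.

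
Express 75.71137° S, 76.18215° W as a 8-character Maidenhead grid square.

FB14vg89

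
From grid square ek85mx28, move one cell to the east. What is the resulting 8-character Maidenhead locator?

EK85mx38

Longitude extended square 2; +1 → 3.
The latitude characters are unchanged.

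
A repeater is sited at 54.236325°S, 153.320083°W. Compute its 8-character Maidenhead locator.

Add 180° to longitude and 90° to latitude: 26.67992, 35.76367.
Field: lon ⌊26.67992/20⌋ = 1 → B; lat ⌊35.76367/10⌋ = 3 → D.
Square: lon ⌊6.67992/2⌋ = 3; lat ⌊5.76367/1⌋ = 5.
Subsquare: lon ⌊0.67992/0.0833333⌋ = 8 → i; lat ⌊0.76367/0.0416667⌋ = 18 → s.
Extended square: lon ⌊0.01325/0.00833333⌋ = 1; lat ⌊0.01367/0.00416667⌋ = 3.

BD35is13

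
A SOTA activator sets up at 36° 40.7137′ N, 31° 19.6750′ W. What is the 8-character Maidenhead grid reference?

Add 180° to longitude and 90° to latitude: 148.67208, 126.67856.
Field: 148.67208/20 → 7 → H, 126.67856/10 → 12 → M; chars HM.
Square: 8.67208/2 → 4, 6.67856/1 → 6; chars 46.
Subsquare: 0.67208/0.0833333 → 8 → i, 0.67856/0.0416667 → 16 → q; chars iq.
Extended square: 0.00542/0.00833333 → 0, 0.01190/0.00416667 → 2; chars 02.

HM46iq02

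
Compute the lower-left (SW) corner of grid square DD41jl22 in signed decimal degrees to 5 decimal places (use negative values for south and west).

-58.53333, -111.23333

Field D=3, D=3: +3·20° lon, +3·10° lat → SW at lon -120°, lat -60°.
Square 4, 1: +4·2° lon, +1·1° lat → SW at lon -112°, lat -59°.
Subsquare j=9, l=11: +9·0.0833333° lon, +11·0.0416667° lat → SW at lon -111.25°, lat -58.5417°.
Extended square 2, 2: +2·0.00833333° lon, +2·0.00416667° lat → SW at lon -111.233°, lat -58.5333°.
latitude -58.53333, longitude -111.23333.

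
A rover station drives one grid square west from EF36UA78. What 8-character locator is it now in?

EF36ua68

Longitude extended square 7; −1 → 6.
The latitude characters are unchanged.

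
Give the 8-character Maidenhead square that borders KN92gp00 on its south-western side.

KN92fo99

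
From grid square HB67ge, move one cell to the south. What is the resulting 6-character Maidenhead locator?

HB67gd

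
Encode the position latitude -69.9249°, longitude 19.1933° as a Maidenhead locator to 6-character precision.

JC90ob

Add 180° to longitude and 90° to latitude: 199.1933, 20.0751.
Field (20°×10°, letters A–R): 199.1933/20 → 9 → J, 20.0751/10 → 2 → C; chars JC.
Square (2°×1°, digits 0–9): 19.1933/2 → 9, 0.0751/1 → 0; chars 90.
Subsquare (5′×2.5′, letters a–x): 1.1933/0.0833333 → 14 → o, 0.0751/0.0416667 → 1 → b; chars ob.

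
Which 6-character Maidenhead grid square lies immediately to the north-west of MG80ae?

MG70xf

Longitude subsquare a = 0; −1 → -1, wraps to 23 = x, carry into square.
Longitude square 8; −1 → 7.
Latitude subsquare e = 4; +1 → 5 = f.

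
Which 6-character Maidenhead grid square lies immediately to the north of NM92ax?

NM93aa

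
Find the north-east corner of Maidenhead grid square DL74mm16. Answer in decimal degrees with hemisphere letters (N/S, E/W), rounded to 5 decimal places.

24.52917° N, 104.98333° W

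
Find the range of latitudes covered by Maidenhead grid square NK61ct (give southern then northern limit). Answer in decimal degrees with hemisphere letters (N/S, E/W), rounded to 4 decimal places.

11.7917° N, 11.8333° N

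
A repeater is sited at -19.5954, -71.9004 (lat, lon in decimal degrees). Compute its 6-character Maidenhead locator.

FH40bj

Offset from 180°W / 90°S: lon 108.0996°, lat 70.4046°.
Field: lon ⌊108.0996/20⌋ = 5 → F; lat ⌊70.4046/10⌋ = 7 → H.
Square: lon ⌊8.0996/2⌋ = 4; lat ⌊0.4046/1⌋ = 0.
Subsquare: lon ⌊0.0996/0.0833333⌋ = 1 → b; lat ⌊0.4046/0.0416667⌋ = 9 → j.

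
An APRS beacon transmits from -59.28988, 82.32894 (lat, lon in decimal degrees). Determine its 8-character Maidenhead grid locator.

ND10dr90

Add 180° to longitude and 90° to latitude: 262.32894, 30.71012.
Field: lon ⌊262.32894/20⌋ = 13 → N; lat ⌊30.71012/10⌋ = 3 → D.
Square: lon ⌊2.32894/2⌋ = 1; lat ⌊0.71012/1⌋ = 0.
Subsquare: lon ⌊0.32894/0.0833333⌋ = 3 → d; lat ⌊0.71012/0.0416667⌋ = 17 → r.
Extended square: lon ⌊0.07894/0.00833333⌋ = 9; lat ⌊0.00179/0.00416667⌋ = 0.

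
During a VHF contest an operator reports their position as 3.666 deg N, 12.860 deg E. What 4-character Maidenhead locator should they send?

JJ63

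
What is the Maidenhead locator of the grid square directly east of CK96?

DK06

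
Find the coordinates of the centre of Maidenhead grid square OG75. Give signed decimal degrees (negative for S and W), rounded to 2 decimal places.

-24.50, 115.00

Field O=14, G=6: +14·20° lon, +6·10° lat → SW at lon 100°, lat -30°.
Square 7, 5: +7·2° lon, +5·1° lat → SW at lon 114°, lat -25°.
Cell spans 2° lon × 1° lat. Centre is SW corner plus half of each.
latitude -24.50, longitude 115.00.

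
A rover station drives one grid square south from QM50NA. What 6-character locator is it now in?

QL59nx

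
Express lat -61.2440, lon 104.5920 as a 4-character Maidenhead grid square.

OC28

Shift to the Maidenhead origin (180°W, 90°S): lon 284.59, lat 28.76.
Field: lon ⌊284.59/20⌋ = 14 → O; lat ⌊28.76/10⌋ = 2 → C.
Square: lon ⌊4.59/2⌋ = 2; lat ⌊8.76/1⌋ = 8.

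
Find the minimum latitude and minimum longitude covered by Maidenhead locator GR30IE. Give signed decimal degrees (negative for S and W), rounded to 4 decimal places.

80.1667, -53.3333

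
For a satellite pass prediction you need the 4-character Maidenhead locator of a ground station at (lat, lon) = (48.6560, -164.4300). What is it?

AN78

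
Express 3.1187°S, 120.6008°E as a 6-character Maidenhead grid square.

PI06hv

Shift to the Maidenhead origin (180°W, 90°S): lon 300.6008, lat 86.8813.
Field: lon ⌊300.6008/20⌋ = 15 → P; lat ⌊86.8813/10⌋ = 8 → I.
Square: lon ⌊0.6008/2⌋ = 0; lat ⌊6.8813/1⌋ = 6.
Subsquare: lon ⌊0.6008/0.0833333⌋ = 7 → h; lat ⌊0.8813/0.0416667⌋ = 21 → v.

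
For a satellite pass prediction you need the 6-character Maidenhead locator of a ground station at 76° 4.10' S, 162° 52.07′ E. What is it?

Shift to the Maidenhead origin (180°W, 90°S): lon 342.8678, lat 13.9317.
Field (20°×10°, letters A–R): lon ⌊342.8678/20⌋ = 17 → R; lat ⌊13.9317/10⌋ = 1 → B.
Square (2°×1°, digits 0–9): lon ⌊2.8678/2⌋ = 1; lat ⌊3.9317/1⌋ = 3.
Subsquare (5′×2.5′, letters a–x): lon ⌊0.8678/0.0833333⌋ = 10 → k; lat ⌊0.9317/0.0416667⌋ = 22 → w.

RB13kw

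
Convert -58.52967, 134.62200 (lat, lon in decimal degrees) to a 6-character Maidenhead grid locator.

Offset from 180°W / 90°S: lon 314.6220°, lat 31.4703°.
Field: lon ⌊314.6220/20⌋ = 15 → P; lat ⌊31.4703/10⌋ = 3 → D.
Square: lon ⌊14.6220/2⌋ = 7; lat ⌊1.4703/1⌋ = 1.
Subsquare: lon ⌊0.6220/0.0833333⌋ = 7 → h; lat ⌊0.4703/0.0416667⌋ = 11 → l.

PD71hl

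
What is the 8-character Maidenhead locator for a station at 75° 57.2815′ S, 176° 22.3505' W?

Offset from 180°W / 90°S: lon 3.62749°, lat 14.04531°.
Field: 3.62749/20 → 0 → A, 14.04531/10 → 1 → B; chars AB.
Square: 3.62749/2 → 1, 4.04531/1 → 4; chars 14.
Subsquare: 1.62749/0.0833333 → 19 → t, 0.04531/0.0416667 → 1 → b; chars tb.
Extended square: 0.04416/0.00833333 → 5, 0.00364/0.00416667 → 0; chars 50.

AB14tb50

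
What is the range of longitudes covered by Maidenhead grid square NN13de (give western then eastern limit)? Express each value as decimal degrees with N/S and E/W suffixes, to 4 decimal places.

82.2500° E, 82.3333° E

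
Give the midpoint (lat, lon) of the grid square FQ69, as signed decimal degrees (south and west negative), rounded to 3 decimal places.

79.500, -67.000

Field F=5, Q=16: +5·20° lon, +16·10° lat → SW at lon -80°, lat 70°.
Square 6, 9: +6·2° lon, +9·1° lat → SW at lon -68°, lat 79°.
Cell spans 2° lon × 1° lat. Centre is SW corner plus half of each.
latitude 79.500, longitude -67.000.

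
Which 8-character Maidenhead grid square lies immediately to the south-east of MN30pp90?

Longitude extended square 9; +1 → 10, wraps to 0, carry into subsquare.
Longitude subsquare p = 15; +1 → 16 = q.
Latitude extended square 0; −1 → -1, wraps to 9, carry into subsquare.
Latitude subsquare p = 15; −1 → 14 = o.

MN30qo09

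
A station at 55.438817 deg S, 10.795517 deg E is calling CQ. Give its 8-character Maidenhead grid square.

JD54jn54

Shift to the Maidenhead origin (180°W, 90°S): lon 190.79552, lat 34.56118.
Field: lon ⌊190.79552/20⌋ = 9 → J; lat ⌊34.56118/10⌋ = 3 → D.
Square: lon ⌊10.79552/2⌋ = 5; lat ⌊4.56118/1⌋ = 4.
Subsquare: lon ⌊0.79552/0.0833333⌋ = 9 → j; lat ⌊0.56118/0.0416667⌋ = 13 → n.
Extended square: lon ⌊0.04552/0.00833333⌋ = 5; lat ⌊0.01952/0.00416667⌋ = 4.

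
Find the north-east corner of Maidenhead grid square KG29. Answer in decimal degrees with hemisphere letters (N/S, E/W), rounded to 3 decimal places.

20.000° S, 26.000° E

Field K=10, G=6: +10·20° lon, +6·10° lat → SW at lon 20°, lat -30°.
Square 2, 9: +2·2° lon, +9·1° lat → SW at lon 24°, lat -21°.
Cell spans 2° lon × 1° lat. NE corner is SW corner plus one full cell.
latitude 20.000° S, longitude 26.000° E.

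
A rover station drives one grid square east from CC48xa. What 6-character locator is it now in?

Longitude subsquare x = 23; +1 → 24, wraps to 0 = a, carry into square.
Longitude square 4; +1 → 5.
The latitude characters are unchanged.

CC58aa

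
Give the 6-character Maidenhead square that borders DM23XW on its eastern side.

DM33aw

Longitude subsquare x = 23; +1 → 24, wraps to 0 = a, carry into square.
Longitude square 2; +1 → 3.
The latitude characters are unchanged.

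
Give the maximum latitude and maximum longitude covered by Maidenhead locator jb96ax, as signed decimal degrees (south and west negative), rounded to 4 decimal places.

Field J=9, B=1: +9·20° lon, +1·10° lat → SW at lon 0°, lat -80°.
Square 9, 6: +9·2° lon, +6·1° lat → SW at lon 18°, lat -74°.
Subsquare a=0, x=23: +0·0.0833333° lon, +23·0.0416667° lat → SW at lon 18°, lat -73.0417°.
Cell spans 0.0833333° lon × 0.0416667° lat. NE corner is SW corner plus one full cell.
latitude -73.0000, longitude 18.0833.

-73.0000, 18.0833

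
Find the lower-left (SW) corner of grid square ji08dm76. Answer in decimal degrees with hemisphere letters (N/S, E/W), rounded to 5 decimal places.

1.47500° S, 0.30833° E

Field J=9, I=8: +9·20° lon, +8·10° lat → SW at lon 0°, lat -10°.
Square 0, 8: +0·2° lon, +8·1° lat → SW at lon 0°, lat -2°.
Subsquare d=3, m=12: +3·0.0833333° lon, +12·0.0416667° lat → SW at lon 0.25°, lat -1.5°.
Extended square 7, 6: +7·0.00833333° lon, +6·0.00416667° lat → SW at lon 0.308333°, lat -1.475°.
latitude 1.47500° S, longitude 0.30833° E.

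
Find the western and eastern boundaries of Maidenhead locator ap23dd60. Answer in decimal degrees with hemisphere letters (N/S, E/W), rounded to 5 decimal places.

175.70000° W, 175.69167° W

Field A=0, P=15: +0·20° lon, +15·10° lat → SW at lon -180°, lat 60°.
Square 2, 3: +2·2° lon, +3·1° lat → SW at lon -176°, lat 63°.
Subsquare d=3, d=3: +3·0.0833333° lon, +3·0.0416667° lat → SW at lon -175.75°, lat 63.125°.
Extended square 6, 0: +6·0.00833333° lon, +0·0.00416667° lat → SW at lon -175.7°, lat 63.125°.
Cell spans 0.00833333° lon × 0.00416667° lat.
west 175.70000° W, east 175.69167° W.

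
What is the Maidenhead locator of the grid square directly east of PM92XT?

Longitude subsquare x = 23; +1 → 24, wraps to 0 = a, carry into square.
Longitude square 9; +1 → 10, wraps to 0, carry into field.
Longitude field P = 15; +1 → 16 = Q.
The latitude characters are unchanged.

QM02at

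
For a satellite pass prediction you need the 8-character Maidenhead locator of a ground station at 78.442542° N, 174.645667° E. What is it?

RQ78hk76

Add 180° to longitude and 90° to latitude: 354.64567, 168.44254.
Field (20°×10°, letters A–R): lon ⌊354.64567/20⌋ = 17 → R; lat ⌊168.44254/10⌋ = 16 → Q.
Square (2°×1°, digits 0–9): lon ⌊14.64567/2⌋ = 7; lat ⌊8.44254/1⌋ = 8.
Subsquare (5′×2.5′, letters a–x): lon ⌊0.64567/0.0833333⌋ = 7 → h; lat ⌊0.44254/0.0416667⌋ = 10 → k.
Extended square (30″×15″, digits 0–9): lon ⌊0.06233/0.00833333⌋ = 7; lat ⌊0.02588/0.00416667⌋ = 6.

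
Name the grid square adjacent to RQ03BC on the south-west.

Longitude subsquare b = 1; −1 → 0 = a.
Latitude subsquare c = 2; −1 → 1 = b.

RQ03ab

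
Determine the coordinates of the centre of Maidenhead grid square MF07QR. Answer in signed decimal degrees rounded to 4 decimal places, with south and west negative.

-32.2708, 61.3750

Field M=12, F=5: +12·20° lon, +5·10° lat → SW at lon 60°, lat -40°.
Square 0, 7: +0·2° lon, +7·1° lat → SW at lon 60°, lat -33°.
Subsquare q=16, r=17: +16·0.0833333° lon, +17·0.0416667° lat → SW at lon 61.3333°, lat -32.2917°.
Cell spans 0.0833333° lon × 0.0416667° lat. Centre is SW corner plus half of each.
latitude -32.2708, longitude 61.3750.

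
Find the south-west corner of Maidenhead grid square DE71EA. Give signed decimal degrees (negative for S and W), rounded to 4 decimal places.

-49.0000, -105.6667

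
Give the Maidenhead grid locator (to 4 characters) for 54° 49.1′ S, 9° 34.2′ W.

ID55

Shift to the Maidenhead origin (180°W, 90°S): lon 170.43, lat 35.18.
Field: 170.43/20 → 8 → I, 35.18/10 → 3 → D; chars ID.
Square: 10.43/2 → 5, 5.18/1 → 5; chars 55.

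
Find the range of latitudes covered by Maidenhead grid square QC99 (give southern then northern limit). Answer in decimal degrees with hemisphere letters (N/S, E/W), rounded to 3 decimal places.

Field Q=16, C=2: +16·20° lon, +2·10° lat → SW at lon 140°, lat -70°.
Square 9, 9: +9·2° lon, +9·1° lat → SW at lon 158°, lat -61°.
Cell spans 2° lon × 1° lat.
south 61.000° S, north 60.000° S.

61.000° S, 60.000° S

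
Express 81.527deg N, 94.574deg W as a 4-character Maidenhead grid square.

ER21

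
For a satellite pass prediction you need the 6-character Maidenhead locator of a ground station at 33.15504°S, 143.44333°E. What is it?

Shift to the Maidenhead origin (180°W, 90°S): lon 323.4433, lat 56.8450.
Field: 323.4433/20 → 16 → Q, 56.8450/10 → 5 → F; chars QF.
Square: 3.4433/2 → 1, 6.8450/1 → 6; chars 16.
Subsquare: 1.4433/0.0833333 → 17 → r, 0.8450/0.0416667 → 20 → u; chars ru.

QF16ru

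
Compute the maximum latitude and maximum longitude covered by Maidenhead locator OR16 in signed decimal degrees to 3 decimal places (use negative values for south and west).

87.000, 104.000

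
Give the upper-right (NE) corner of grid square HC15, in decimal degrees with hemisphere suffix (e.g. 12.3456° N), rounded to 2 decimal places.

Field H=7, C=2: +7·20° lon, +2·10° lat → SW at lon -40°, lat -70°.
Square 1, 5: +1·2° lon, +5·1° lat → SW at lon -38°, lat -65°.
Cell spans 2° lon × 1° lat. NE corner is SW corner plus one full cell.
latitude 64.00° S, longitude 36.00° W.

64.00° S, 36.00° W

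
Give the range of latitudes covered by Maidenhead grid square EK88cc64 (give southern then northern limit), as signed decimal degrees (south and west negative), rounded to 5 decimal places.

18.10000, 18.10417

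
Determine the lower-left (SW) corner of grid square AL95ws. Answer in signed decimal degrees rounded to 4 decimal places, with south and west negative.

25.7500, -160.1667

Field A=0, L=11: +0·20° lon, +11·10° lat → SW at lon -180°, lat 20°.
Square 9, 5: +9·2° lon, +5·1° lat → SW at lon -162°, lat 25°.
Subsquare w=22, s=18: +22·0.0833333° lon, +18·0.0416667° lat → SW at lon -160.167°, lat 25.75°.
latitude 25.7500, longitude -160.1667.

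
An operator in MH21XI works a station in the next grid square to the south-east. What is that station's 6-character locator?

MH31ah

Longitude subsquare x = 23; +1 → 24, wraps to 0 = a, carry into square.
Longitude square 2; +1 → 3.
Latitude subsquare i = 8; −1 → 7 = h.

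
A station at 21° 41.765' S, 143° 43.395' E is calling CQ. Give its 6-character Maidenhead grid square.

QG18uh

Add 180° to longitude and 90° to latitude: 323.7233, 68.3039.
Field: 323.7233/20 → 16 → Q, 68.3039/10 → 6 → G; chars QG.
Square: 3.7233/2 → 1, 8.3039/1 → 8; chars 18.
Subsquare: 1.7233/0.0833333 → 20 → u, 0.3039/0.0416667 → 7 → h; chars uh.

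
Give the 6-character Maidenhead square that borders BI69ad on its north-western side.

BI59xe

Longitude subsquare a = 0; −1 → -1, wraps to 23 = x, carry into square.
Longitude square 6; −1 → 5.
Latitude subsquare d = 3; +1 → 4 = e.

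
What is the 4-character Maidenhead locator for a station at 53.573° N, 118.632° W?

DO03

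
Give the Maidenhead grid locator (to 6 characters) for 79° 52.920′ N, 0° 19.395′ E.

Offset from 180°W / 90°S: lon 180.3233°, lat 169.8820°.
Field: 180.3233/20 → 9 → J, 169.8820/10 → 16 → Q; chars JQ.
Square: 0.3233/2 → 0, 9.8820/1 → 9; chars 09.
Subsquare: 0.3233/0.0833333 → 3 → d, 0.8820/0.0416667 → 21 → v; chars dv.

JQ09dv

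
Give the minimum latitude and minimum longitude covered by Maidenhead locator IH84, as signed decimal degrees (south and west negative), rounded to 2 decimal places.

-16.00, -4.00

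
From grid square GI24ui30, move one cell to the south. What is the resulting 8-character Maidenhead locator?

GI24uh39

Latitude extended square 0; −1 → -1, wraps to 9, carry into subsquare.
Latitude subsquare i = 8; −1 → 7 = h.
The longitude characters are unchanged.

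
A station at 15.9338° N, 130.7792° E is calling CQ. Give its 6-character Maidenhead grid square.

PK55jw

Add 180° to longitude and 90° to latitude: 310.7792, 105.9338.
Field: lon ⌊310.7792/20⌋ = 15 → P; lat ⌊105.9338/10⌋ = 10 → K.
Square: lon ⌊10.7792/2⌋ = 5; lat ⌊5.9338/1⌋ = 5.
Subsquare: lon ⌊0.7792/0.0833333⌋ = 9 → j; lat ⌊0.9338/0.0416667⌋ = 22 → w.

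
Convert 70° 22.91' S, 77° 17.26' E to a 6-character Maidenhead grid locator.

Offset from 180°W / 90°S: lon 257.2877°, lat 19.6182°.
Field (20°×10°, letters A–R): lon ⌊257.2877/20⌋ = 12 → M; lat ⌊19.6182/10⌋ = 1 → B.
Square (2°×1°, digits 0–9): lon ⌊17.2877/2⌋ = 8; lat ⌊9.6182/1⌋ = 9.
Subsquare (5′×2.5′, letters a–x): lon ⌊1.2877/0.0833333⌋ = 15 → p; lat ⌊0.6182/0.0416667⌋ = 14 → o.

MB89po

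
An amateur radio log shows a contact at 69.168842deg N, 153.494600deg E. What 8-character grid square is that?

QP69re90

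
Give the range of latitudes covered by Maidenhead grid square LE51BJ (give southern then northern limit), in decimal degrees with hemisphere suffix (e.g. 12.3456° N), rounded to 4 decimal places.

48.6250° S, 48.5833° S

Field L=11, E=4: +11·20° lon, +4·10° lat → SW at lon 40°, lat -50°.
Square 5, 1: +5·2° lon, +1·1° lat → SW at lon 50°, lat -49°.
Subsquare b=1, j=9: +1·0.0833333° lon, +9·0.0416667° lat → SW at lon 50.0833°, lat -48.625°.
Cell spans 0.0833333° lon × 0.0416667° lat.
south 48.6250° S, north 48.5833° S.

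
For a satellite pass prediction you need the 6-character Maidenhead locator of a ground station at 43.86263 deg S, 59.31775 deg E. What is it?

Offset from 180°W / 90°S: lon 239.3177°, lat 46.1374°.
Field (20°×10°, letters A–R): lon ⌊239.3177/20⌋ = 11 → L; lat ⌊46.1374/10⌋ = 4 → E.
Square (2°×1°, digits 0–9): lon ⌊19.3177/2⌋ = 9; lat ⌊6.1374/1⌋ = 6.
Subsquare (5′×2.5′, letters a–x): lon ⌊1.3177/0.0833333⌋ = 15 → p; lat ⌊0.1374/0.0416667⌋ = 3 → d.

LE96pd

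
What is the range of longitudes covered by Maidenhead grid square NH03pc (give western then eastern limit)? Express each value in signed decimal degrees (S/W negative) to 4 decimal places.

81.2500, 81.3333

Field N=13, H=7: +13·20° lon, +7·10° lat → SW at lon 80°, lat -20°.
Square 0, 3: +0·2° lon, +3·1° lat → SW at lon 80°, lat -17°.
Subsquare p=15, c=2: +15·0.0833333° lon, +2·0.0416667° lat → SW at lon 81.25°, lat -16.9167°.
Cell spans 0.0833333° lon × 0.0416667° lat.
west 81.2500, east 81.3333.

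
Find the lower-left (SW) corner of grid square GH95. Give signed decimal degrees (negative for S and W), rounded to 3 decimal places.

-15.000, -42.000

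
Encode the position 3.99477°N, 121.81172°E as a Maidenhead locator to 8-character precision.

Add 180° to longitude and 90° to latitude: 301.81172, 93.99477.
Field (20°×10°, letters A–R): 301.81172/20 → 15 → P, 93.99477/10 → 9 → J; chars PJ.
Square (2°×1°, digits 0–9): 1.81172/2 → 0, 3.99477/1 → 3; chars 03.
Subsquare (5′×2.5′, letters a–x): 1.81172/0.0833333 → 21 → v, 0.99477/0.0416667 → 23 → x; chars vx.
Extended square (30″×15″, digits 0–9): 0.06172/0.00833333 → 7, 0.03644/0.00416667 → 8; chars 78.

PJ03vx78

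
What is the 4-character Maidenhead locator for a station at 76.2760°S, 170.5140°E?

Offset from 180°W / 90°S: lon 350.51°, lat 13.72°.
Field: 350.51/20 → 17 → R, 13.72/10 → 1 → B; chars RB.
Square: 10.51/2 → 5, 3.72/1 → 3; chars 53.

RB53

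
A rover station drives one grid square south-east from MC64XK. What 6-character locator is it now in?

MC74aj

Longitude subsquare x = 23; +1 → 24, wraps to 0 = a, carry into square.
Longitude square 6; +1 → 7.
Latitude subsquare k = 10; −1 → 9 = j.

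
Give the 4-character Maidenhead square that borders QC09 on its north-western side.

Longitude square 0; −1 → -1, wraps to 9, carry into field.
Longitude field Q = 16; −1 → 15 = P.
Latitude square 9; +1 → 10, wraps to 0, carry into field.
Latitude field C = 2; +1 → 3 = D.

PD90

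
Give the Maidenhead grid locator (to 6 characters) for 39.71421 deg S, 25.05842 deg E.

KF20mg

Add 180° to longitude and 90° to latitude: 205.0584, 50.2858.
Field: 205.0584/20 → 10 → K, 50.2858/10 → 5 → F; chars KF.
Square: 5.0584/2 → 2, 0.2858/1 → 0; chars 20.
Subsquare: 1.0584/0.0833333 → 12 → m, 0.2858/0.0416667 → 6 → g; chars mg.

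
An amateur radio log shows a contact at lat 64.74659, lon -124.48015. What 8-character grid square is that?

CP74sr29

Shift to the Maidenhead origin (180°W, 90°S): lon 55.51985, lat 154.74659.
Field: lon ⌊55.51985/20⌋ = 2 → C; lat ⌊154.74659/10⌋ = 15 → P.
Square: lon ⌊15.51985/2⌋ = 7; lat ⌊4.74659/1⌋ = 4.
Subsquare: lon ⌊1.51985/0.0833333⌋ = 18 → s; lat ⌊0.74659/0.0416667⌋ = 17 → r.
Extended square: lon ⌊0.01985/0.00833333⌋ = 2; lat ⌊0.03826/0.00416667⌋ = 9.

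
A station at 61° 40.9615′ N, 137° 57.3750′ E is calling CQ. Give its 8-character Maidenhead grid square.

PP81xq43

Add 180° to longitude and 90° to latitude: 317.95625, 151.68269.
Field: 317.95625/20 → 15 → P, 151.68269/10 → 15 → P; chars PP.
Square: 17.95625/2 → 8, 1.68269/1 → 1; chars 81.
Subsquare: 1.95625/0.0833333 → 23 → x, 0.68269/0.0416667 → 16 → q; chars xq.
Extended square: 0.03958/0.00833333 → 4, 0.01603/0.00416667 → 3; chars 43.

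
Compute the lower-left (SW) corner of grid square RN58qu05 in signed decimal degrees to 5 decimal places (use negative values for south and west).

48.85417, 171.33333

Field R=17, N=13: +17·20° lon, +13·10° lat → SW at lon 160°, lat 40°.
Square 5, 8: +5·2° lon, +8·1° lat → SW at lon 170°, lat 48°.
Subsquare q=16, u=20: +16·0.0833333° lon, +20·0.0416667° lat → SW at lon 171.333°, lat 48.8333°.
Extended square 0, 5: +0·0.00833333° lon, +5·0.00416667° lat → SW at lon 171.333°, lat 48.8542°.
latitude 48.85417, longitude 171.33333.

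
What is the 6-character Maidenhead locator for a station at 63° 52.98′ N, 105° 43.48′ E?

OP23uv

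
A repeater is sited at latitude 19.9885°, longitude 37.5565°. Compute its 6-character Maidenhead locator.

KK89sx

Offset from 180°W / 90°S: lon 217.5565°, lat 109.9885°.
Field: 217.5565/20 → 10 → K, 109.9885/10 → 10 → K; chars KK.
Square: 17.5565/2 → 8, 9.9885/1 → 9; chars 89.
Subsquare: 1.5565/0.0833333 → 18 → s, 0.9885/0.0416667 → 23 → x; chars sx.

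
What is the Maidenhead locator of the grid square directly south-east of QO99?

RO08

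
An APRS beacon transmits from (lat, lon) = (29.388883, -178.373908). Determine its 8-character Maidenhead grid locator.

AL09tj53

Shift to the Maidenhead origin (180°W, 90°S): lon 1.62609, lat 119.38888.
Field: lon ⌊1.62609/20⌋ = 0 → A; lat ⌊119.38888/10⌋ = 11 → L.
Square: lon ⌊1.62609/2⌋ = 0; lat ⌊9.38888/1⌋ = 9.
Subsquare: lon ⌊1.62609/0.0833333⌋ = 19 → t; lat ⌊0.38888/0.0416667⌋ = 9 → j.
Extended square: lon ⌊0.04276/0.00833333⌋ = 5; lat ⌊0.01388/0.00416667⌋ = 3.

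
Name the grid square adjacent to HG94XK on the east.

Longitude subsquare x = 23; +1 → 24, wraps to 0 = a, carry into square.
Longitude square 9; +1 → 10, wraps to 0, carry into field.
Longitude field H = 7; +1 → 8 = I.
The latitude characters are unchanged.

IG04ak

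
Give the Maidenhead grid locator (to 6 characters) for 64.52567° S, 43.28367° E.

LC15pl

Offset from 180°W / 90°S: lon 223.2837°, lat 25.4743°.
Field: lon ⌊223.2837/20⌋ = 11 → L; lat ⌊25.4743/10⌋ = 2 → C.
Square: lon ⌊3.2837/2⌋ = 1; lat ⌊5.4743/1⌋ = 5.
Subsquare: lon ⌊1.2837/0.0833333⌋ = 15 → p; lat ⌊0.4743/0.0416667⌋ = 11 → l.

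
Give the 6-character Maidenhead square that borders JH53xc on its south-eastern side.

JH63ab

Longitude subsquare x = 23; +1 → 24, wraps to 0 = a, carry into square.
Longitude square 5; +1 → 6.
Latitude subsquare c = 2; −1 → 1 = b.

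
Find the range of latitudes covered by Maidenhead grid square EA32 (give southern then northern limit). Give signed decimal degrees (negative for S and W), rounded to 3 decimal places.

-88.000, -87.000

Field E=4, A=0: +4·20° lon, +0·10° lat → SW at lon -100°, lat -90°.
Square 3, 2: +3·2° lon, +2·1° lat → SW at lon -94°, lat -88°.
Cell spans 2° lon × 1° lat.
south -88.000, north -87.000.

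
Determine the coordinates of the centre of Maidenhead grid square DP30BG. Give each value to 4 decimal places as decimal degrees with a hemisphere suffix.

Field D=3, P=15: +3·20° lon, +15·10° lat → SW at lon -120°, lat 60°.
Square 3, 0: +3·2° lon, +0·1° lat → SW at lon -114°, lat 60°.
Subsquare b=1, g=6: +1·0.0833333° lon, +6·0.0416667° lat → SW at lon -113.917°, lat 60.25°.
Cell spans 0.0833333° lon × 0.0416667° lat. Centre is SW corner plus half of each.
latitude 60.2708° N, longitude 113.8750° W.

60.2708° N, 113.8750° W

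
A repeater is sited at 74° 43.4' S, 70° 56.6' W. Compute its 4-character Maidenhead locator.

Shift to the Maidenhead origin (180°W, 90°S): lon 109.06, lat 15.28.
Field: 109.06/20 → 5 → F, 15.28/10 → 1 → B; chars FB.
Square: 9.06/2 → 4, 5.28/1 → 5; chars 45.

FB45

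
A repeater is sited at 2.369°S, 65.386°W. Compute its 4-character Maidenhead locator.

FI77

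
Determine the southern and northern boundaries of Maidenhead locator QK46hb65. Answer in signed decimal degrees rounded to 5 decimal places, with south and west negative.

16.06250, 16.06667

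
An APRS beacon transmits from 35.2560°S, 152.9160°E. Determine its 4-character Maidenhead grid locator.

QF64

Add 180° to longitude and 90° to latitude: 332.92, 54.74.
Field (20°×10°, letters A–R): lon ⌊332.92/20⌋ = 16 → Q; lat ⌊54.74/10⌋ = 5 → F.
Square (2°×1°, digits 0–9): lon ⌊12.92/2⌋ = 6; lat ⌊4.74/1⌋ = 4.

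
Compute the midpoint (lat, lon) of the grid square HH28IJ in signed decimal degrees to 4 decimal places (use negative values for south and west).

-11.6042, -35.2917

Field H=7, H=7: +7·20° lon, +7·10° lat → SW at lon -40°, lat -20°.
Square 2, 8: +2·2° lon, +8·1° lat → SW at lon -36°, lat -12°.
Subsquare i=8, j=9: +8·0.0833333° lon, +9·0.0416667° lat → SW at lon -35.3333°, lat -11.625°.
Cell spans 0.0833333° lon × 0.0416667° lat. Centre is SW corner plus half of each.
latitude -11.6042, longitude -35.2917.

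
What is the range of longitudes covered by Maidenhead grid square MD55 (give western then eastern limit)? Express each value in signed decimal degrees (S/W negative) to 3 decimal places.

Field M=12, D=3: +12·20° lon, +3·10° lat → SW at lon 60°, lat -60°.
Square 5, 5: +5·2° lon, +5·1° lat → SW at lon 70°, lat -55°.
Cell spans 2° lon × 1° lat.
west 70.000, east 72.000.

70.000, 72.000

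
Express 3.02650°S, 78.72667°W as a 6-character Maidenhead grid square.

FI06px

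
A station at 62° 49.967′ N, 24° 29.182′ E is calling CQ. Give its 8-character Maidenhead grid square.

KP22ft89

Add 180° to longitude and 90° to latitude: 204.48637, 152.83278.
Field (20°×10°, letters A–R): lon ⌊204.48637/20⌋ = 10 → K; lat ⌊152.83278/10⌋ = 15 → P.
Square (2°×1°, digits 0–9): lon ⌊4.48637/2⌋ = 2; lat ⌊2.83278/1⌋ = 2.
Subsquare (5′×2.5′, letters a–x): lon ⌊0.48637/0.0833333⌋ = 5 → f; lat ⌊0.83278/0.0416667⌋ = 19 → t.
Extended square (30″×15″, digits 0–9): lon ⌊0.06970/0.00833333⌋ = 8; lat ⌊0.04112/0.00416667⌋ = 9.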